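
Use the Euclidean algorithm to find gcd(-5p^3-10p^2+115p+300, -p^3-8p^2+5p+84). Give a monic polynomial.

p+4

Repeated division with remainder:
  -5p^3-10p^2+115p+300 = (5)(-p^3-8p^2+5p+84) + (30p^2+90p-120)
  -p^3-8p^2+5p+84 = (-(1/30)p-1/6)(30p^2+90p-120) + (16p+64)
  30p^2+90p-120 = ((15/8)p-15/8)(16p+64) + (0)
Last nonzero remainder: 16p+64. Dividing through by 16 gives the monic gcd p+4.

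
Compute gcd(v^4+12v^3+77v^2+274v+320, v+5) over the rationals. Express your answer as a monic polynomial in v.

v+5

Repeated division with remainder:
  v^4+12v^3+77v^2+274v+320 = (v^3+7v^2+42v+64)(v+5) + (0)
The last nonzero remainder v+5 is already monic.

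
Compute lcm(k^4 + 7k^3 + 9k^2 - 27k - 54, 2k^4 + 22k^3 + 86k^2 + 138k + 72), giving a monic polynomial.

Euclidean algorithm in ℚ[k]:
  k^4 + 7k^3 + 9k^2 - 27k - 54 = (1/2)(2k^4 + 22k^3 + 86k^2 + 138k + 72) + (-4k^3 - 34k^2 - 96k - 90)
  2k^4 + 22k^3 + 86k^2 + 138k + 72 = (-(1/2)k - 5/4)(-4k^3 - 34k^2 - 96k - 90) + (-(9/2)k^2 - 27k - 81/2)
  -4k^3 - 34k^2 - 96k - 90 = ((8/9)k + 20/9)(-(9/2)k^2 - 27k - 81/2) + (0)
Last nonzero remainder: -(9/2)k^2 - 27k - 81/2. Dividing through by -9/2 gives the monic gcd k^2 + 6k + 9.
Then lcm(f, g) = f·g / gcd(f, g); expanding and making the result monic gives the answer.

k^6 + 12k^5 + 48k^4 + 46k^3 - 153k^2 - 378k - 216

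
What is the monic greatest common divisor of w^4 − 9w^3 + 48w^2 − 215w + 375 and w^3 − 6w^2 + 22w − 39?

w − 3

Repeated division with remainder:
  w^4 − 9w^3 + 48w^2 − 215w + 375 = (w − 3)(w^3 − 6w^2 + 22w − 39) + (8w^2 − 110w + 258)
  w^3 − 6w^2 + 22w − 39 = ((1/8)w + 31/32)(8w^2 − 110w + 258) + ((1541/16)w − 4623/16)
  8w^2 − 110w + 258 = ((128/1541)w − 1376/1541)((1541/16)w − 4623/16) + (0)
Last nonzero remainder: (1541/16)w − 4623/16. Dividing through by 1541/16 gives the monic gcd w − 3.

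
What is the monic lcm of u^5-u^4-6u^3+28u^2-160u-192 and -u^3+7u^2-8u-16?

Euclidean algorithm in ℚ[u]:
  u^5-u^4-6u^3+28u^2-160u-192 = (-u^2-6u-28)(-u^3+7u^2-8u-16) + (160u^2-480u-640)
  -u^3+7u^2-8u-16 = (-(1/160)u+1/40)(160u^2-480u-640) + (0)
Last nonzero remainder: 160u^2-480u-640. Dividing through by 160 gives the monic gcd u^2-3u-4.
Then lcm(f, g) = f·g / gcd(f, g); expanding and making the result monic gives the answer.

u^6-5u^5-2u^4+52u^3-272u^2+448u+768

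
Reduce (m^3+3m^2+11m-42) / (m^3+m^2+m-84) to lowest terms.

By polynomial division,
  m^3+3m^2+11m-42 = (m^3+m^2+m-84) + (2m^2+10m+42)
  m^3+m^2+m-84 = ((1/2)m-2)(2m^2+10m+42) + (0)
Last nonzero remainder: 2m^2+10m+42. Dividing through by 2 gives the monic gcd m^2+5m+21.
Cancel m^2+5m+21 from numerator and denominator to get the reduced form.

(m-2)/(m-4)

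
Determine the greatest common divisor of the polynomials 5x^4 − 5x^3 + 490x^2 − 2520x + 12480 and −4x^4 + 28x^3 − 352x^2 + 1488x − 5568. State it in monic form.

By polynomial division,
  5x^4 − 5x^3 + 490x^2 − 2520x + 12480 = (−5/4)(−4x^4 + 28x^3 − 352x^2 + 1488x − 5568) + (30x^3 + 50x^2 − 660x + 5520)
  −4x^4 + 28x^3 − 352x^2 + 1488x − 5568 = (−(2/15)x + 52/45)(30x^3 + 50x^2 − 660x + 5520) + (−(4480/9)x^2 + (8960/3)x − 35840/3)
  30x^3 + 50x^2 − 660x + 5520 = (−(27/448)x − 207/448)(−(4480/9)x^2 + (8960/3)x − 35840/3) + (0)
Last nonzero remainder: −(4480/9)x^2 + (8960/3)x − 35840/3. Dividing through by −4480/9 gives the monic gcd x^2 − 6x + 24.

x^2 − 6x + 24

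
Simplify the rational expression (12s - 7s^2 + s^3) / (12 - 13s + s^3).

(-4s + s^2)/(-4 + 3s + s^2)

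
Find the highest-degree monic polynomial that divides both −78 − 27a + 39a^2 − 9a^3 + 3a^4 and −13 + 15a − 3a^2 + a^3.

13 − 2a + a^2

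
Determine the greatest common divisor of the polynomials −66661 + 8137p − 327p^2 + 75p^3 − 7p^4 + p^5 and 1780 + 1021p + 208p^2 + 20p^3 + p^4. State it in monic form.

By polynomial division,
  p^5 − 7p^4 + 75p^3 − 327p^2 + 8137p − 66661 = (p − 27)(p^4 + 20p^3 + 208p^2 + 1021p + 1780) + (407p^3 + 4268p^2 + 33924p − 18601)
  p^4 + 20p^3 + 208p^2 + 1021p + 1780 = ((1/407)p + 32/1369)(407p^3 + 4268p^2 + 33924p − 18601) + ((34068/1369)p^2 + (374748/1369)p + 3032052/1369)
  407p^3 + 4268p^2 + 33924p − 18601 = ((557183/34068)p − 286121/34068)((34068/1369)p^2 + (374748/1369)p + 3032052/1369) + (0)
Last nonzero remainder: (34068/1369)p^2 + (374748/1369)p + 3032052/1369. Dividing through by 34068/1369 gives the monic gcd p^2 + 11p + 89.

89 + 11p + p^2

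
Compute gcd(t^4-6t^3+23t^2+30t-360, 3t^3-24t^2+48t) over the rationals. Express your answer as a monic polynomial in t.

t-4

Euclidean algorithm in ℚ[t]:
  t^4-6t^3+23t^2+30t-360 = ((1/3)t+2/3)(3t^3-24t^2+48t) + (23t^2-2t-360)
  3t^3-24t^2+48t = ((3/23)t-546/529)(23t^2-2t-360) + ((49140/529)t-196560/529)
  23t^2-2t-360 = ((12167/49140)t+529/546)((49140/529)t-196560/529) + (0)
Last nonzero remainder: (49140/529)t-196560/529. Dividing through by 49140/529 gives the monic gcd t-4.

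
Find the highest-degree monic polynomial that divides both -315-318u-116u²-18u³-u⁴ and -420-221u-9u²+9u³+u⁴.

21+10u+u²

By polynomial division,
  -u⁴-18u³-116u²-318u-315 = (-1)(u⁴+9u³-9u²-221u-420) + (-9u³-125u²-539u-735)
  u⁴+9u³-9u²-221u-420 = (-(1/9)u+44/81)(-9u³-125u²-539u-735) + (-(80/81)u²-(800/81)u-560/27)
  -9u³-125u²-539u-735 = ((729/80)u+567/16)(-(80/81)u²-(800/81)u-560/27) + (0)
Last nonzero remainder: -(80/81)u²-(800/81)u-560/27. Dividing through by -80/81 gives the monic gcd u²+10u+21.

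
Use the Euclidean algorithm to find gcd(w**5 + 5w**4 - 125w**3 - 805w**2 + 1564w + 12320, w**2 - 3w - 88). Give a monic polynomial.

Repeated division with remainder:
  w**5 + 5w**4 - 125w**3 - 805w**2 + 1564w + 12320 = (w**3 + 8w**2 - 13w - 140)(w**2 - 3w - 88) + (0)
The last nonzero remainder w**2 - 3w - 88 is already monic.

w**2 - 3w - 88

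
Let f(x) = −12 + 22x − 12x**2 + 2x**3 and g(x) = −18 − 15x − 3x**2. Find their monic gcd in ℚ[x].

Euclidean algorithm in ℚ[x]:
  2x**3 − 12x**2 + 22x − 12 = (−(2/3)x + 22/3)(−3x**2 − 15x − 18) + (120x + 120)
  −3x**2 − 15x − 18 = (−(1/40)x − 1/10)(120x + 120) + (−6)
  120x + 120 = (−20x − 20)(−6) + (0)
The last nonzero remainder is the constant −6, so the polynomials are coprime and gcd = 1.

1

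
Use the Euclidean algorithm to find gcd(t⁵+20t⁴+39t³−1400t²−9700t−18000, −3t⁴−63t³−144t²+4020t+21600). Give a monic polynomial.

t²+20t+100

Repeated division with remainder:
  t⁵+20t⁴+39t³−1400t²−9700t−18000 = (−(1/3)t+1/3)(−3t⁴−63t³−144t²+4020t+21600) + (12t³−12t²−3840t−25200)
  −3t⁴−63t³−144t²+4020t+21600 = (−(1/4)t−11/2)(12t³−12t²−3840t−25200) + (−1170t²−23400t−117000)
  12t³−12t²−3840t−25200 = (−(2/195)t+14/65)(−1170t²−23400t−117000) + (0)
Last nonzero remainder: −1170t²−23400t−117000. Dividing through by −1170 gives the monic gcd t²+20t+100.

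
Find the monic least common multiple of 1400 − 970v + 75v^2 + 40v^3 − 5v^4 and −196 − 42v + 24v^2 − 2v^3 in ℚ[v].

3920 − 1316v − 1040v^2 + 381v^3 + 11v^4 − 13v^5 + v^6

Euclidean algorithm in ℚ[v]:
  −5v^4 + 40v^3 + 75v^2 − 970v + 1400 = ((5/2)v + 10)(−2v^3 + 24v^2 − 42v − 196) + (−60v^2 − 60v + 3360)
  −2v^3 + 24v^2 − 42v − 196 = ((1/30)v − 13/30)(−60v^2 − 60v + 3360) + (−180v + 1260)
  −60v^2 − 60v + 3360 = ((1/3)v + 8/3)(−180v + 1260) + (0)
Last nonzero remainder: −180v + 1260. Dividing through by −180 gives the monic gcd v − 7.
Then lcm(f, g) = f·g / gcd(f, g); expanding and making the result monic gives the answer.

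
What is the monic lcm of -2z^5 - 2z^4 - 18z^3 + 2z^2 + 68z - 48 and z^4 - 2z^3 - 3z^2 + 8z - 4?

Apply the Euclidean algorithm:
  -2z^5 - 2z^4 - 18z^3 + 2z^2 + 68z - 48 = (-2z - 6)(z^4 - 2z^3 - 3z^2 + 8z - 4) + (-36z^3 + 108z - 72)
  z^4 - 2z^3 - 3z^2 + 8z - 4 = (-(1/36)z + 1/18)(-36z^3 + 108z - 72) + (0)
Last nonzero remainder: -36z^3 + 108z - 72. Dividing through by -36 gives the monic gcd z^3 - 3z + 2.
Then lcm(f, g) = f·g / gcd(f, g); expanding and making the result monic gives the answer.

z^6 - z^5 + 7z^4 - 19z^3 - 32z^2 + 92z - 48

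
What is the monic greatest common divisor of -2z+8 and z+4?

1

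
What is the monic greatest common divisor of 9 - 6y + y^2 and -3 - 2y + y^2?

-3 + y

Euclidean algorithm in ℚ[y]:
  y^2 - 6y + 9 = (y^2 - 2y - 3) + (-4y + 12)
  y^2 - 2y - 3 = (-(1/4)y - 1/4)(-4y + 12) + (0)
Last nonzero remainder: -4y + 12. Dividing through by -4 gives the monic gcd y - 3.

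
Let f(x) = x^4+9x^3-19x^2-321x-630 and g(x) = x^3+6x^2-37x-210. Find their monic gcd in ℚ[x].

Apply the Euclidean algorithm:
  x^4+9x^3-19x^2-321x-630 = (x+3)(x^3+6x^2-37x-210) + (0)
The last nonzero remainder x^3+6x^2-37x-210 is already monic.

x^3+6x^2-37x-210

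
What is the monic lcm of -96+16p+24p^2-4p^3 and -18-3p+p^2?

Euclidean algorithm in ℚ[p]:
  -4p^3+24p^2+16p-96 = (-4p+12)(p^2-3p-18) + (-20p+120)
  p^2-3p-18 = (-(1/20)p-3/20)(-20p+120) + (0)
Last nonzero remainder: -20p+120. Dividing through by -20 gives the monic gcd p-6.
Then lcm(f, g) = f·g / gcd(f, g); expanding and making the result monic gives the answer.

72+12p-22p^2-3p^3+p^4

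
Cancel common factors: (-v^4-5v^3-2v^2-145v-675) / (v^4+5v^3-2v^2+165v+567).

By polynomial division,
  -v^4-5v^3-2v^2-145v-675 = (-1)(v^4+5v^3-2v^2+165v+567) + (-4v^2+20v-108)
  v^4+5v^3-2v^2+165v+567 = (-(1/4)v^2-(5/2)v-21/4)(-4v^2+20v-108) + (0)
Last nonzero remainder: -4v^2+20v-108. Dividing through by -4 gives the monic gcd v^2-5v+27.
Cancel v^2-5v+27 from numerator and denominator to get the reduced form.

(-v^2-10v-25)/(v^2+10v+21)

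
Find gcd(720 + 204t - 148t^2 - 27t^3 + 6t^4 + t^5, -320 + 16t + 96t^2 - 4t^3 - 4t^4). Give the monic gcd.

-40 - 18t + 3t^2 + t^3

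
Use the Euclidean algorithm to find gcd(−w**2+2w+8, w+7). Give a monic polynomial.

By polynomial division,
  −w**2+2w+8 = (−w+9)(w+7) + (−55)
  w+7 = (−(1/55)w−7/55)(−55) + (0)
The last nonzero remainder is the constant −55, so the polynomials are coprime and gcd = 1.

1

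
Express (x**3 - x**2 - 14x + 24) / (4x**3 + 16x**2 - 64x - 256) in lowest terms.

(x**2 - 5x + 6)/(4x**2 - 64)

Apply the Euclidean algorithm:
  x**3 - x**2 - 14x + 24 = (1/4)(4x**3 + 16x**2 - 64x - 256) + (-5x**2 + 2x + 88)
  4x**3 + 16x**2 - 64x - 256 = (-(4/5)x - 88/25)(-5x**2 + 2x + 88) + ((336/25)x + 1344/25)
  -5x**2 + 2x + 88 = (-(125/336)x + 275/168)((336/25)x + 1344/25) + (0)
Last nonzero remainder: (336/25)x + 1344/25. Dividing through by 336/25 gives the monic gcd x + 4.
Cancel x + 4 from numerator and denominator to get the reduced form.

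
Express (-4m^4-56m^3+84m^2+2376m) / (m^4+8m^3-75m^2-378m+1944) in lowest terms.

By polynomial division,
  -4m^4-56m^3+84m^2+2376m = (-4)(m^4+8m^3-75m^2-378m+1944) + (-24m^3-216m^2+864m+7776)
  m^4+8m^3-75m^2-378m+1944 = (-(1/24)m+1/24)(-24m^3-216m^2+864m+7776) + (-30m^2-90m+1620)
  -24m^3-216m^2+864m+7776 = ((4/5)m+24/5)(-30m^2-90m+1620) + (0)
Last nonzero remainder: -30m^2-90m+1620. Dividing through by -30 gives the monic gcd m^2+3m-54.
Cancel m^2+3m-54 from numerator and denominator to get the reduced form.

(-4m^2-44m)/(m^2+5m-36)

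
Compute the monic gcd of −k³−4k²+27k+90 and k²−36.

k+6

Euclidean algorithm in ℚ[k]:
  −k³−4k²+27k+90 = (−k−4)(k²−36) + (−9k−54)
  k²−36 = (−(1/9)k+2/3)(−9k−54) + (0)
Last nonzero remainder: −9k−54. Dividing through by −9 gives the monic gcd k+6.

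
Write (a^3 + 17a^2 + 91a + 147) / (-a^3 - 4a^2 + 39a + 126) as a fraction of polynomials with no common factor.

(-a - 7)/(a - 6)

Repeated division with remainder:
  a^3 + 17a^2 + 91a + 147 = (-1)(-a^3 - 4a^2 + 39a + 126) + (13a^2 + 130a + 273)
  -a^3 - 4a^2 + 39a + 126 = (-(1/13)a + 6/13)(13a^2 + 130a + 273) + (0)
Last nonzero remainder: 13a^2 + 130a + 273. Dividing through by 13 gives the monic gcd a^2 + 10a + 21.
Cancel a^2 + 10a + 21 from numerator and denominator to get the reduced form.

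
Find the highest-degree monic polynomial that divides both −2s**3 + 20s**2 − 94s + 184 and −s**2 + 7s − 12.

s − 4

By polynomial division,
  −2s**3 + 20s**2 − 94s + 184 = (2s − 6)(−s**2 + 7s − 12) + (−28s + 112)
  −s**2 + 7s − 12 = ((1/28)s − 3/28)(−28s + 112) + (0)
Last nonzero remainder: −28s + 112. Dividing through by −28 gives the monic gcd s − 4.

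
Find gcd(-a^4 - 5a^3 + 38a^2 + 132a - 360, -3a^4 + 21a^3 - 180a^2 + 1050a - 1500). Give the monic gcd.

a^2 - 7a + 10

Repeated division with remainder:
  -a^4 - 5a^3 + 38a^2 + 132a - 360 = (1/3)(-3a^4 + 21a^3 - 180a^2 + 1050a - 1500) + (-12a^3 + 98a^2 - 218a + 140)
  -3a^4 + 21a^3 - 180a^2 + 1050a - 1500 = ((1/4)a + 7/24)(-12a^3 + 98a^2 - 218a + 140) + (-(1849/12)a^2 + (12943/12)a - 9245/6)
  -12a^3 + 98a^2 - 218a + 140 = ((144/1849)a - 168/1849)(-(1849/12)a^2 + (12943/12)a - 9245/6) + (0)
Last nonzero remainder: -(1849/12)a^2 + (12943/12)a - 9245/6. Dividing through by -1849/12 gives the monic gcd a^2 - 7a + 10.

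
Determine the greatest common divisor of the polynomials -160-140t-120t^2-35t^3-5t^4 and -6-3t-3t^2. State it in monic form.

Repeated division with remainder:
  -5t^4-35t^3-120t^2-140t-160 = ((5/3)t^2+10t+80/3)(-3t^2-3t-6) + (0)
Last nonzero remainder: -3t^2-3t-6. Dividing through by -3 gives the monic gcd t^2+t+2.

2+t+t^2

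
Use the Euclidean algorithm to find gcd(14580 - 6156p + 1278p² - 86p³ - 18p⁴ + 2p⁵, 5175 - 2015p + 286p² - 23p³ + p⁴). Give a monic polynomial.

Repeated division with remainder:
  2p⁵ - 18p⁴ - 86p³ + 1278p² - 6156p + 14580 = (2p + 28)(p⁴ - 23p³ + 286p² - 2015p + 5175) + (-14p³ - 2700p² + 39914p - 130320)
  p⁴ - 23p³ + 286p² - 2015p + 5175 = (-(1/14)p + 1511/98)(-14p³ - 2700p² + 39914p - 130320) + ((2193563/49)p² - (4387126/7)p + 98710335/49)
  -14p³ - 2700p² + 39914p - 130320 = (-(686/2193563)p - 141904/2193563)((2193563/49)p² - (4387126/7)p + 98710335/49) + (0)
Last nonzero remainder: (2193563/49)p² - (4387126/7)p + 98710335/49. Dividing through by 2193563/49 gives the monic gcd p² - 14p + 45.

45 - 14p + p²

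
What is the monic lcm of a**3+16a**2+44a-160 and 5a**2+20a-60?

Repeated division with remainder:
  a**3+16a**2+44a-160 = ((1/5)a+12/5)(5a**2+20a-60) + (8a-16)
  5a**2+20a-60 = ((5/8)a+15/4)(8a-16) + (0)
Last nonzero remainder: 8a-16. Dividing through by 8 gives the monic gcd a-2.
Then lcm(f, g) = f·g / gcd(f, g); expanding and making the result monic gives the answer.

a**4+22a**3+140a**2+104a-960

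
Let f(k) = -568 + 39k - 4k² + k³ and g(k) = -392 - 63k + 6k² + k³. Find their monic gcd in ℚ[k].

By polynomial division,
  k³ - 4k² + 39k - 568 = (k³ + 6k² - 63k - 392) + (-10k² + 102k - 176)
  k³ + 6k² - 63k - 392 = (-(1/10)k - 81/50)(-10k² + 102k - 176) + ((2116/25)k - 16928/25)
  -10k² + 102k - 176 = (-(125/1058)k + 275/1058)((2116/25)k - 16928/25) + (0)
Last nonzero remainder: (2116/25)k - 16928/25. Dividing through by 2116/25 gives the monic gcd k - 8.

-8 + k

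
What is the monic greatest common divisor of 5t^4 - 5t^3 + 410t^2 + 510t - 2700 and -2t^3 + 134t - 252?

t - 2

By polynomial division,
  5t^4 - 5t^3 + 410t^2 + 510t - 2700 = (-(5/2)t + 5/2)(-2t^3 + 134t - 252) + (745t^2 - 455t - 2070)
  -2t^3 + 134t - 252 = (-(2/745)t - 182/111005)(745t^2 - 455t - 2070) + ((2835000/22201)t - 5670000/22201)
  745t^2 - 455t - 2070 = ((3307949/567000)t + 510623/63000)((2835000/22201)t - 5670000/22201) + (0)
Last nonzero remainder: (2835000/22201)t - 5670000/22201. Dividing through by 2835000/22201 gives the monic gcd t - 2.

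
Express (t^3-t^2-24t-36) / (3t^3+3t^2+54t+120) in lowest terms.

(t^2-3t-18)/(3t^2-3t+60)

Apply the Euclidean algorithm:
  t^3-t^2-24t-36 = (1/3)(3t^3+3t^2+54t+120) + (-2t^2-42t-76)
  3t^3+3t^2+54t+120 = (-(3/2)t+30)(-2t^2-42t-76) + (1200t+2400)
  -2t^2-42t-76 = (-(1/600)t-19/600)(1200t+2400) + (0)
Last nonzero remainder: 1200t+2400. Dividing through by 1200 gives the monic gcd t+2.
Cancel t+2 from numerator and denominator to get the reduced form.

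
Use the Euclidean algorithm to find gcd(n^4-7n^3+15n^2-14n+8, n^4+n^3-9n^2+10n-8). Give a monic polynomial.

Apply the Euclidean algorithm:
  n^4-7n^3+15n^2-14n+8 = (n^4+n^3-9n^2+10n-8) + (-8n^3+24n^2-24n+16)
  n^4+n^3-9n^2+10n-8 = (-(1/8)n-1/2)(-8n^3+24n^2-24n+16) + (0)
Last nonzero remainder: -8n^3+24n^2-24n+16. Dividing through by -8 gives the monic gcd n^3-3n^2+3n-2.

n^3-3n^2+3n-2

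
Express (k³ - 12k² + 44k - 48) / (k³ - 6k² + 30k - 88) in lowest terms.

Euclidean algorithm in ℚ[k]:
  k³ - 12k² + 44k - 48 = (k³ - 6k² + 30k - 88) + (-6k² + 14k + 40)
  k³ - 6k² + 30k - 88 = (-(1/6)k + 11/18)(-6k² + 14k + 40) + ((253/9)k - 1012/9)
  -6k² + 14k + 40 = (-(54/253)k - 90/253)((253/9)k - 1012/9) + (0)
Last nonzero remainder: (253/9)k - 1012/9. Dividing through by 253/9 gives the monic gcd k - 4.
Cancel k - 4 from numerator and denominator to get the reduced form.

(k² - 8k + 12)/(k² - 2k + 22)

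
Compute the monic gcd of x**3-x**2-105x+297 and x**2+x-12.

Repeated division with remainder:
  x**3-x**2-105x+297 = (x-2)(x**2+x-12) + (-91x+273)
  x**2+x-12 = (-(1/91)x-4/91)(-91x+273) + (0)
Last nonzero remainder: -91x+273. Dividing through by -91 gives the monic gcd x-3.

x-3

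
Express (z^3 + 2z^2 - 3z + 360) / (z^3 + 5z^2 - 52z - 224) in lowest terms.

Euclidean algorithm in ℚ[z]:
  z^3 + 2z^2 - 3z + 360 = (z^3 + 5z^2 - 52z - 224) + (-3z^2 + 49z + 584)
  z^3 + 5z^2 - 52z - 224 = (-(1/3)z - 64/9)(-3z^2 + 49z + 584) + ((4420/9)z + 35360/9)
  -3z^2 + 49z + 584 = (-(27/4420)z + 657/4420)((4420/9)z + 35360/9) + (0)
Last nonzero remainder: (4420/9)z + 35360/9. Dividing through by 4420/9 gives the monic gcd z + 8.
Cancel z + 8 from numerator and denominator to get the reduced form.

(z^2 - 6z + 45)/(z^2 - 3z - 28)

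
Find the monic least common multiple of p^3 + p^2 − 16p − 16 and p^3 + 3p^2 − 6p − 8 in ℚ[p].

p^4 − p^3 − 18p^2 + 16p + 32

Euclidean algorithm in ℚ[p]:
  p^3 + p^2 − 16p − 16 = (p^3 + 3p^2 − 6p − 8) + (−2p^2 − 10p − 8)
  p^3 + 3p^2 − 6p − 8 = (−(1/2)p + 1)(−2p^2 − 10p − 8) + (0)
Last nonzero remainder: −2p^2 − 10p − 8. Dividing through by −2 gives the monic gcd p^2 + 5p + 4.
Then lcm(f, g) = f·g / gcd(f, g); expanding and making the result monic gives the answer.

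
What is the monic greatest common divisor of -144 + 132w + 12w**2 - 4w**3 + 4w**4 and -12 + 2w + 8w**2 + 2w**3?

-3 + 2w + w**2

By polynomial division,
  4w**4 - 4w**3 + 12w**2 + 132w - 144 = (2w - 10)(2w**3 + 8w**2 + 2w - 12) + (88w**2 + 176w - 264)
  2w**3 + 8w**2 + 2w - 12 = ((1/44)w + 1/22)(88w**2 + 176w - 264) + (0)
Last nonzero remainder: 88w**2 + 176w - 264. Dividing through by 88 gives the monic gcd w**2 + 2w - 3.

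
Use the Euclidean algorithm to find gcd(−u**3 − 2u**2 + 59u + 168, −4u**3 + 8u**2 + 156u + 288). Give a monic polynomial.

Euclidean algorithm in ℚ[u]:
  −u**3 − 2u**2 + 59u + 168 = (1/4)(−4u**3 + 8u**2 + 156u + 288) + (−4u**2 + 20u + 96)
  −4u**3 + 8u**2 + 156u + 288 = (u + 3)(−4u**2 + 20u + 96) + (0)
Last nonzero remainder: −4u**2 + 20u + 96. Dividing through by −4 gives the monic gcd u**2 − 5u − 24.

u**2 − 5u − 24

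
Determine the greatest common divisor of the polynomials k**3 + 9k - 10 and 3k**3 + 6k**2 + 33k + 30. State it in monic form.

k**2 + k + 10

Euclidean algorithm in ℚ[k]:
  k**3 + 9k - 10 = (1/3)(3k**3 + 6k**2 + 33k + 30) + (-2k**2 - 2k - 20)
  3k**3 + 6k**2 + 33k + 30 = (-(3/2)k - 3/2)(-2k**2 - 2k - 20) + (0)
Last nonzero remainder: -2k**2 - 2k - 20. Dividing through by -2 gives the monic gcd k**2 + k + 10.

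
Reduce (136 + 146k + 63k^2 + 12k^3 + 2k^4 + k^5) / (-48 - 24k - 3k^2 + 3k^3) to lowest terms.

Euclidean algorithm in ℚ[k]:
  k^5 + 2k^4 + 12k^3 + 63k^2 + 146k + 136 = ((1/3)k^2 + k + 23/3)(3k^3 - 3k^2 - 24k - 48) + (126k^2 + 378k + 504)
  3k^3 - 3k^2 - 24k - 48 = ((1/42)k - 2/21)(126k^2 + 378k + 504) + (0)
Last nonzero remainder: 126k^2 + 378k + 504. Dividing through by 126 gives the monic gcd k^2 + 3k + 4.
Cancel k^2 + 3k + 4 from numerator and denominator to get the reduced form.

(34 + 11k - k^2 + k^3)/(-12 + 3k)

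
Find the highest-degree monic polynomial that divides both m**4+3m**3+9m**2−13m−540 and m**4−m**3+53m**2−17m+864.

m**2+2m+27

By polynomial division,
  m**4+3m**3+9m**2−13m−540 = (m**4−m**3+53m**2−17m+864) + (4m**3−44m**2+4m−1404)
  m**4−m**3+53m**2−17m+864 = ((1/4)m+5/2)(4m**3−44m**2+4m−1404) + (162m**2+324m+4374)
  4m**3−44m**2+4m−1404 = ((2/81)m−26/81)(162m**2+324m+4374) + (0)
Last nonzero remainder: 162m**2+324m+4374. Dividing through by 162 gives the monic gcd m**2+2m+27.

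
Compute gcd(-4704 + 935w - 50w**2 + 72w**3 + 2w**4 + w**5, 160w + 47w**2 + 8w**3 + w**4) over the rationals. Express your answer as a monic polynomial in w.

32 + 3w + w**2

By polynomial division,
  w**5 + 2w**4 + 72w**3 - 50w**2 + 935w - 4704 = (w - 6)(w**4 + 8w**3 + 47w**2 + 160w) + (73w**3 + 72w**2 + 1895w - 4704)
  w**4 + 8w**3 + 47w**2 + 160w = ((1/73)w + 512/5329)(73w**3 + 72w**2 + 1895w - 4704) + ((75264/5329)w**2 + (225792/5329)w + 2408448/5329)
  73w**3 + 72w**2 + 1895w - 4704 = ((389017/75264)w - 5329/512)((75264/5329)w**2 + (225792/5329)w + 2408448/5329) + (0)
Last nonzero remainder: (75264/5329)w**2 + (225792/5329)w + 2408448/5329. Dividing through by 75264/5329 gives the monic gcd w**2 + 3w + 32.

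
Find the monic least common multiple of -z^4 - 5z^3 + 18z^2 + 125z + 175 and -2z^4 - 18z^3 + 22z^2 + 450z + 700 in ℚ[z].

z^6 + 14z^5 + 41z^4 - 217z^3 - 1552z^2 - 3325z - 2450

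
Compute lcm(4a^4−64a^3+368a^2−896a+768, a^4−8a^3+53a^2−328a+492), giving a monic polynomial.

Euclidean algorithm in ℚ[a]:
  4a^4−64a^3+368a^2−896a+768 = (4)(a^4−8a^3+53a^2−328a+492) + (−32a^3+156a^2+416a−1200)
  a^4−8a^3+53a^2−328a+492 = (−(1/32)a+25/256)(−32a^3+156a^2+416a−1200) + ((3249/64)a^2−(3249/8)a+9747/16)
  −32a^3+156a^2+416a−1200 = (−(2048/3249)a−6400/3249)((3249/64)a^2−(3249/8)a+9747/16) + (0)
Last nonzero remainder: (3249/64)a^2−(3249/8)a+9747/16. Dividing through by 3249/64 gives the monic gcd a^2−8a+12.
Then lcm(f, g) = f·g / gcd(f, g); expanding and making the result monic gives the answer.

a^6−16a^5+133a^4−880a^3+3964a^2−9184a+7872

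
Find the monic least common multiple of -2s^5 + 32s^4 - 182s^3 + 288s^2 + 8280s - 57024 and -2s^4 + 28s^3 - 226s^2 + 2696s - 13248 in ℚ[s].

By polynomial division,
  -2s^5 + 32s^4 - 182s^3 + 288s^2 + 8280s - 57024 = (s - 2)(-2s^4 + 28s^3 - 226s^2 + 2696s - 13248) + (100s^3 - 2860s^2 + 26920s - 83520)
  -2s^4 + 28s^3 - 226s^2 + 2696s - 13248 = (-(1/50)s - 73/250)(100s^3 - 2860s^2 + 26920s - 83520) + (-(13068/25)s^2 + (222156/25)s - 940896/25)
  100s^3 - 2860s^2 + 26920s - 83520 = (-(625/3267)s + 7250/3267)(-(13068/25)s^2 + (222156/25)s - 940896/25) + (0)
Last nonzero remainder: -(13068/25)s^2 + (222156/25)s - 940896/25. Dividing through by -13068/25 gives the monic gcd s^2 - 17s + 72.
Then lcm(f, g) = f·g / gcd(f, g); expanding and making the result monic gives the answer.

s^7 - 13s^6 + 135s^5 - 1343s^4 + 3800s^3 + 2844s^2 - 295344s + 2623104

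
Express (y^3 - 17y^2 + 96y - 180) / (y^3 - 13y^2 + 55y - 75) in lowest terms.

(y^2 - 12y + 36)/(y^2 - 8y + 15)

Repeated division with remainder:
  y^3 - 17y^2 + 96y - 180 = (y^3 - 13y^2 + 55y - 75) + (-4y^2 + 41y - 105)
  y^3 - 13y^2 + 55y - 75 = (-(1/4)y + 11/16)(-4y^2 + 41y - 105) + ((9/16)y - 45/16)
  -4y^2 + 41y - 105 = (-(64/9)y + 112/3)((9/16)y - 45/16) + (0)
Last nonzero remainder: (9/16)y - 45/16. Dividing through by 9/16 gives the monic gcd y - 5.
Cancel y - 5 from numerator and denominator to get the reduced form.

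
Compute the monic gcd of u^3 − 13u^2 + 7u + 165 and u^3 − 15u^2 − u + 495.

u − 11

By polynomial division,
  u^3 − 13u^2 + 7u + 165 = (u^3 − 15u^2 − u + 495) + (2u^2 + 8u − 330)
  u^3 − 15u^2 − u + 495 = ((1/2)u − 19/2)(2u^2 + 8u − 330) + (240u − 2640)
  2u^2 + 8u − 330 = ((1/120)u + 1/8)(240u − 2640) + (0)
Last nonzero remainder: 240u − 2640. Dividing through by 240 gives the monic gcd u − 11.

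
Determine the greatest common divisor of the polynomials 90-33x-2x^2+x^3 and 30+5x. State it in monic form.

By polynomial division,
  x^3-2x^2-33x+90 = ((1/5)x^2-(8/5)x+3)(5x+30) + (0)
Last nonzero remainder: 5x+30. Dividing through by 5 gives the monic gcd x+6.

6+x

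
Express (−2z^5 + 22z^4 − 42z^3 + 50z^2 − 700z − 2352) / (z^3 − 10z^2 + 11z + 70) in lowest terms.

(−2z^3 + 12z^2 − 10z + 168)/(z − 5)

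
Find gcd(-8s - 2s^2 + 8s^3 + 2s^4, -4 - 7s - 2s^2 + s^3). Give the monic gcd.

Euclidean algorithm in ℚ[s]:
  2s^4 + 8s^3 - 2s^2 - 8s = (2s + 12)(s^3 - 2s^2 - 7s - 4) + (36s^2 + 84s + 48)
  s^3 - 2s^2 - 7s - 4 = ((1/36)s - 13/108)(36s^2 + 84s + 48) + ((16/9)s + 16/9)
  36s^2 + 84s + 48 = ((81/4)s + 27)((16/9)s + 16/9) + (0)
Last nonzero remainder: (16/9)s + 16/9. Dividing through by 16/9 gives the monic gcd s + 1.

1 + s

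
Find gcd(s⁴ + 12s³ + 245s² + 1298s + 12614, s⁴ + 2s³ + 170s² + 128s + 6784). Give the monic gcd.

s² + 2s + 106

By polynomial division,
  s⁴ + 12s³ + 245s² + 1298s + 12614 = (s⁴ + 2s³ + 170s² + 128s + 6784) + (10s³ + 75s² + 1170s + 5830)
  s⁴ + 2s³ + 170s² + 128s + 6784 = ((1/10)s - 11/20)(10s³ + 75s² + 1170s + 5830) + ((377/4)s² + (377/2)s + 19981/2)
  10s³ + 75s² + 1170s + 5830 = ((40/377)s + 220/377)((377/4)s² + (377/2)s + 19981/2) + (0)
Last nonzero remainder: (377/4)s² + (377/2)s + 19981/2. Dividing through by 377/4 gives the monic gcd s² + 2s + 106.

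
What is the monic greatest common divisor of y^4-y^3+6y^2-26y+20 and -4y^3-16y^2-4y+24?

By polynomial division,
  y^4-y^3+6y^2-26y+20 = (-(1/4)y+5/4)(-4y^3-16y^2-4y+24) + (25y^2-15y-10)
  -4y^3-16y^2-4y+24 = (-(4/25)y-92/125)(25y^2-15y-10) + (-(416/25)y+416/25)
  25y^2-15y-10 = (-(625/416)y-125/208)(-(416/25)y+416/25) + (0)
Last nonzero remainder: -(416/25)y+416/25. Dividing through by -416/25 gives the monic gcd y-1.

y-1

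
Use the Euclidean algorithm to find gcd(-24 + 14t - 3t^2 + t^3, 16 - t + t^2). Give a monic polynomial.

By polynomial division,
  t^3 - 3t^2 + 14t - 24 = (t - 2)(t^2 - t + 16) + (-4t + 8)
  t^2 - t + 16 = (-(1/4)t - 1/4)(-4t + 8) + (18)
  -4t + 8 = (-(2/9)t + 4/9)(18) + (0)
The last nonzero remainder is the constant 18, so the polynomials are coprime and gcd = 1.

1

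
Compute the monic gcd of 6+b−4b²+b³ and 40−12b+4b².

Repeated division with remainder:
  b³−4b²+b+6 = ((1/4)b−1/4)(4b²−12b+40) + (−12b+16)
  4b²−12b+40 = (−(1/3)b+5/9)(−12b+16) + (280/9)
  −12b+16 = (−(27/70)b+18/35)(280/9) + (0)
The last nonzero remainder is the constant 280/9, so the polynomials are coprime and gcd = 1.

1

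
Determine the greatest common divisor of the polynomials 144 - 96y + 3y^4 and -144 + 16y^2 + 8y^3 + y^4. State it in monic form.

-24 + 4y + 2y^2 + y^3

Repeated division with remainder:
  3y^4 - 96y + 144 = (3)(y^4 + 8y^3 + 16y^2 - 144) + (-24y^3 - 48y^2 - 96y + 576)
  y^4 + 8y^3 + 16y^2 - 144 = (-(1/24)y - 1/4)(-24y^3 - 48y^2 - 96y + 576) + (0)
Last nonzero remainder: -24y^3 - 48y^2 - 96y + 576. Dividing through by -24 gives the monic gcd y^3 + 2y^2 + 4y - 24.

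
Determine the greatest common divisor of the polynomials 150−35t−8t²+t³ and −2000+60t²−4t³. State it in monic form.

Euclidean algorithm in ℚ[t]:
  t³−8t²−35t+150 = (−1/4)(−4t³+60t²−2000) + (7t²−35t−350)
  −4t³+60t²−2000 = (−(4/7)t+40/7)(7t²−35t−350) + (0)
Last nonzero remainder: 7t²−35t−350. Dividing through by 7 gives the monic gcd t²−5t−50.

−50−5t+t²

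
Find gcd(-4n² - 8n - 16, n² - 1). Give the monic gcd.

1

By polynomial division,
  -4n² - 8n - 16 = (-4)(n² - 1) + (-8n - 20)
  n² - 1 = (-(1/8)n + 5/16)(-8n - 20) + (21/4)
  -8n - 20 = (-(32/21)n - 80/21)(21/4) + (0)
The last nonzero remainder is the constant 21/4, so the polynomials are coprime and gcd = 1.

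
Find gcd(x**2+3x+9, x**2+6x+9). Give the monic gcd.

1

Repeated division with remainder:
  x**2+3x+9 = (x**2+6x+9) + (−3x)
  x**2+6x+9 = (−(1/3)x−2)(−3x) + (9)
  −3x = (−(1/3)x)(9) + (0)
The last nonzero remainder is the constant 9, so the polynomials are coprime and gcd = 1.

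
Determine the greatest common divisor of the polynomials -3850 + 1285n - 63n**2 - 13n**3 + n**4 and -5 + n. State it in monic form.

-5 + n

Repeated division with remainder:
  n**4 - 13n**3 - 63n**2 + 1285n - 3850 = (n**3 - 8n**2 - 103n + 770)(n - 5) + (0)
The last nonzero remainder n - 5 is already monic.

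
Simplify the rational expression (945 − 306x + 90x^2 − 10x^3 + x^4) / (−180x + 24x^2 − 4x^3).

(−21 + 4x − x^2)/(4x)

Euclidean algorithm in ℚ[x]:
  x^4 − 10x^3 + 90x^2 − 306x + 945 = (−(1/4)x + 1)(−4x^3 + 24x^2 − 180x) + (21x^2 − 126x + 945)
  −4x^3 + 24x^2 − 180x = (−(4/21)x)(21x^2 − 126x + 945) + (0)
Last nonzero remainder: 21x^2 − 126x + 945. Dividing through by 21 gives the monic gcd x^2 − 6x + 45.
Cancel x^2 − 6x + 45 from numerator and denominator to get the reduced form.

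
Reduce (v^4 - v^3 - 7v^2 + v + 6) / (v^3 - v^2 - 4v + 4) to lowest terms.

(v^2 - 2v - 3)/(v - 2)

Repeated division with remainder:
  v^4 - v^3 - 7v^2 + v + 6 = (v)(v^3 - v^2 - 4v + 4) + (-3v^2 - 3v + 6)
  v^3 - v^2 - 4v + 4 = (-(1/3)v + 2/3)(-3v^2 - 3v + 6) + (0)
Last nonzero remainder: -3v^2 - 3v + 6. Dividing through by -3 gives the monic gcd v^2 + v - 2.
Cancel v^2 + v - 2 from numerator and denominator to get the reduced form.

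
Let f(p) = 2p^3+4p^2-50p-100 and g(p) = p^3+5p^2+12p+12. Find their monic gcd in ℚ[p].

p+2

By polynomial division,
  2p^3+4p^2-50p-100 = (2)(p^3+5p^2+12p+12) + (-6p^2-74p-124)
  p^3+5p^2+12p+12 = (-(1/6)p+11/9)(-6p^2-74p-124) + ((736/9)p+1472/9)
  -6p^2-74p-124 = (-(27/368)p-279/368)((736/9)p+1472/9) + (0)
Last nonzero remainder: (736/9)p+1472/9. Dividing through by 736/9 gives the monic gcd p+2.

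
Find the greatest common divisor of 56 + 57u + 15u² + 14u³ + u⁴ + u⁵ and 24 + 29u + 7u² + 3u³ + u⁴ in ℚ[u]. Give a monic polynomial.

By polynomial division,
  u⁵ + u⁴ + 14u³ + 15u² + 57u + 56 = (u - 2)(u⁴ + 3u³ + 7u² + 29u + 24) + (13u³ + 91u + 104)
  u⁴ + 3u³ + 7u² + 29u + 24 = ((1/13)u + 3/13)(13u³ + 91u + 104) + (0)
Last nonzero remainder: 13u³ + 91u + 104. Dividing through by 13 gives the monic gcd u³ + 7u + 8.

8 + 7u + u³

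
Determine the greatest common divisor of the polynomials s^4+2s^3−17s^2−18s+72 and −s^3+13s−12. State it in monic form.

s^2+s−12

Repeated division with remainder:
  s^4+2s^3−17s^2−18s+72 = (−s−2)(−s^3+13s−12) + (−4s^2−4s+48)
  −s^3+13s−12 = ((1/4)s−1/4)(−4s^2−4s+48) + (0)
Last nonzero remainder: −4s^2−4s+48. Dividing through by −4 gives the monic gcd s^2+s−12.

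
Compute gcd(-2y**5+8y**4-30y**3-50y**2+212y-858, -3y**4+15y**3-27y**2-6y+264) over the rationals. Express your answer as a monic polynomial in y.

y**2-3y+11

Euclidean algorithm in ℚ[y]:
  -2y**5+8y**4-30y**3-50y**2+212y-858 = ((2/3)y+2/3)(-3y**4+15y**3-27y**2-6y+264) + (-22y**3-28y**2+40y-1034)
  -3y**4+15y**3-27y**2-6y+264 = ((3/22)y-207/242)(-22y**3-28y**2+40y-1034) + (-(6825/121)y**2+(20475/121)y-6825/11)
  -22y**3-28y**2+40y-1034 = ((2662/6825)y+11374/6825)(-(6825/121)y**2+(20475/121)y-6825/11) + (0)
Last nonzero remainder: -(6825/121)y**2+(20475/121)y-6825/11. Dividing through by -6825/121 gives the monic gcd y**2-3y+11.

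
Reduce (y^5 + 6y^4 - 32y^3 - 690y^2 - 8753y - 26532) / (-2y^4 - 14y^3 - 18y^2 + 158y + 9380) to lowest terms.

(-y^3 - 2y^2 + 107y + 396)/(2y^2 + 6y - 140)

Repeated division with remainder:
  y^5 + 6y^4 - 32y^3 - 690y^2 - 8753y - 26532 = (-(1/2)y + 1/2)(-2y^4 - 14y^3 - 18y^2 + 158y + 9380) + (-34y^3 - 602y^2 - 4142y - 31222)
  -2y^4 - 14y^3 - 18y^2 + 158y + 9380 = ((1/17)y - 182/289)(-34y^3 - 602y^2 - 4142y - 31222) + (-(44352/289)y^2 - (177408/289)y - 2971584/289)
  -34y^3 - 602y^2 - 4142y - 31222 = ((4913/22176)y + 67337/22176)(-(44352/289)y^2 - (177408/289)y - 2971584/289) + (0)
Last nonzero remainder: -(44352/289)y^2 - (177408/289)y - 2971584/289. Dividing through by -44352/289 gives the monic gcd y^2 + 4y + 67.
Cancel y^2 + 4y + 67 from numerator and denominator to get the reduced form.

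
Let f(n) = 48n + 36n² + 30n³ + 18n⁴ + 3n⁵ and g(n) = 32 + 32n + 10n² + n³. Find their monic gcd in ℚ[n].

By polynomial division,
  3n⁵ + 18n⁴ + 30n³ + 36n² + 48n = (3n² − 12n + 54)(n³ + 10n² + 32n + 32) + (−216n² − 1296n − 1728)
  n³ + 10n² + 32n + 32 = (−(1/216)n − 1/54)(−216n² − 1296n − 1728) + (0)
Last nonzero remainder: −216n² − 1296n − 1728. Dividing through by −216 gives the monic gcd n² + 6n + 8.

8 + 6n + n²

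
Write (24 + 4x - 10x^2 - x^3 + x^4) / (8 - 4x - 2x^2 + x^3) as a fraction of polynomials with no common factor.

Euclidean algorithm in ℚ[x]:
  x^4 - x^3 - 10x^2 + 4x + 24 = (x + 1)(x^3 - 2x^2 - 4x + 8) + (-4x^2 + 16)
  x^3 - 2x^2 - 4x + 8 = (-(1/4)x + 1/2)(-4x^2 + 16) + (0)
Last nonzero remainder: -4x^2 + 16. Dividing through by -4 gives the monic gcd x^2 - 4.
Cancel x^2 - 4 from numerator and denominator to get the reduced form.

(-6 - x + x^2)/(-2 + x)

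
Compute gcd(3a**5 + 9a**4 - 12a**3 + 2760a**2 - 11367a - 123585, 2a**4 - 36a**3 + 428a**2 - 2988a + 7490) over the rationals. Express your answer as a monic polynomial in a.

a**3 - 13a**2 + 149a - 749

Repeated division with remainder:
  3a**5 + 9a**4 - 12a**3 + 2760a**2 - 11367a - 123585 = ((3/2)a + 63/2)(2a**4 - 36a**3 + 428a**2 - 2988a + 7490) + (480a**3 - 6240a**2 + 71520a - 359520)
  2a**4 - 36a**3 + 428a**2 - 2988a + 7490 = ((1/240)a - 1/48)(480a**3 - 6240a**2 + 71520a - 359520) + (0)
Last nonzero remainder: 480a**3 - 6240a**2 + 71520a - 359520. Dividing through by 480 gives the monic gcd a**3 - 13a**2 + 149a - 749.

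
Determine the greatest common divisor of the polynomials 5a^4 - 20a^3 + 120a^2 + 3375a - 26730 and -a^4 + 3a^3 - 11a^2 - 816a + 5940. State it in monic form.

a^3 - 13a^2 + 141a - 594

Apply the Euclidean algorithm:
  5a^4 - 20a^3 + 120a^2 + 3375a - 26730 = (-5)(-a^4 + 3a^3 - 11a^2 - 816a + 5940) + (-5a^3 + 65a^2 - 705a + 2970)
  -a^4 + 3a^3 - 11a^2 - 816a + 5940 = ((1/5)a + 2)(-5a^3 + 65a^2 - 705a + 2970) + (0)
Last nonzero remainder: -5a^3 + 65a^2 - 705a + 2970. Dividing through by -5 gives the monic gcd a^3 - 13a^2 + 141a - 594.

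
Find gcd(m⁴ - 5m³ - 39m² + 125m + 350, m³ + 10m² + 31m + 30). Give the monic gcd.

m² + 7m + 10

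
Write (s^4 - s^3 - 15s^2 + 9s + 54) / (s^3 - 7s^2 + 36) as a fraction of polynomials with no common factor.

(s^2 - 9)/(s - 6)

By polynomial division,
  s^4 - s^3 - 15s^2 + 9s + 54 = (s + 6)(s^3 - 7s^2 + 36) + (27s^2 - 27s - 162)
  s^3 - 7s^2 + 36 = ((1/27)s - 2/9)(27s^2 - 27s - 162) + (0)
Last nonzero remainder: 27s^2 - 27s - 162. Dividing through by 27 gives the monic gcd s^2 - s - 6.
Cancel s^2 - s - 6 from numerator and denominator to get the reduced form.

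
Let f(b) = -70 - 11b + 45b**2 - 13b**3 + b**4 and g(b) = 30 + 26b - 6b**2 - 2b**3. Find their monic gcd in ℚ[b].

1 + b

By polynomial division,
  b**4 - 13b**3 + 45b**2 - 11b - 70 = (-(1/2)b + 8)(-2b**3 - 6b**2 + 26b + 30) + (106b**2 - 204b - 310)
  -2b**3 - 6b**2 + 26b + 30 = (-(1/53)b - 261/2809)(106b**2 - 204b - 310) + ((3360/2809)b + 3360/2809)
  106b**2 - 204b - 310 = ((148877/1680)b - 87079/336)((3360/2809)b + 3360/2809) + (0)
Last nonzero remainder: (3360/2809)b + 3360/2809. Dividing through by 3360/2809 gives the monic gcd b + 1.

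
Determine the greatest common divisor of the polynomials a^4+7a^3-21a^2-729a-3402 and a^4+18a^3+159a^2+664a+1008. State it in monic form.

Repeated division with remainder:
  a^4+7a^3-21a^2-729a-3402 = (a^4+18a^3+159a^2+664a+1008) + (-11a^3-180a^2-1393a-4410)
  a^4+18a^3+159a^2+664a+1008 = (-(1/11)a-18/121)(-11a^3-180a^2-1393a-4410) + ((676/121)a^2+(6760/121)a+42588/121)
  -11a^3-180a^2-1393a-4410 = (-(1331/676)a-4235/338)((676/121)a^2+(6760/121)a+42588/121) + (0)
Last nonzero remainder: (676/121)a^2+(6760/121)a+42588/121. Dividing through by 676/121 gives the monic gcd a^2+10a+63.

a^2+10a+63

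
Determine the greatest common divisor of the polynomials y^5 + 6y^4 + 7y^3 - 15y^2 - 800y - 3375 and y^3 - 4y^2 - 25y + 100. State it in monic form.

y^2 - 25

By polynomial division,
  y^5 + 6y^4 + 7y^3 - 15y^2 - 800y - 3375 = (y^2 + 10y + 72)(y^3 - 4y^2 - 25y + 100) + (423y^2 - 10575)
  y^3 - 4y^2 - 25y + 100 = ((1/423)y - 4/423)(423y^2 - 10575) + (0)
Last nonzero remainder: 423y^2 - 10575. Dividing through by 423 gives the monic gcd y^2 - 25.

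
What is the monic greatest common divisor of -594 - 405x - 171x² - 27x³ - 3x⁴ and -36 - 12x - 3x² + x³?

6 + 3x + x²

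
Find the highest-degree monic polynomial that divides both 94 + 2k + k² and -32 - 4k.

1

Repeated division with remainder:
  k² + 2k + 94 = (-(1/4)k + 3/2)(-4k - 32) + (142)
  -4k - 32 = (-(2/71)k - 16/71)(142) + (0)
The last nonzero remainder is the constant 142, so the polynomials are coprime and gcd = 1.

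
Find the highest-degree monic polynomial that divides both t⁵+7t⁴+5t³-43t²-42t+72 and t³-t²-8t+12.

t²+t-6

Euclidean algorithm in ℚ[t]:
  t⁵+7t⁴+5t³-43t²-42t+72 = (t²+8t+21)(t³-t²-8t+12) + (30t²+30t-180)
  t³-t²-8t+12 = ((1/30)t-1/15)(30t²+30t-180) + (0)
Last nonzero remainder: 30t²+30t-180. Dividing through by 30 gives the monic gcd t²+t-6.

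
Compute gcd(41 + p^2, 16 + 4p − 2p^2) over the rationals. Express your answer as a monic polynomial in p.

Apply the Euclidean algorithm:
  p^2 + 41 = (−1/2)(−2p^2 + 4p + 16) + (2p + 49)
  −2p^2 + 4p + 16 = (−p + 53/2)(2p + 49) + (−2565/2)
  2p + 49 = (−(4/2565)p − 98/2565)(−2565/2) + (0)
The last nonzero remainder is the constant −2565/2, so the polynomials are coprime and gcd = 1.

1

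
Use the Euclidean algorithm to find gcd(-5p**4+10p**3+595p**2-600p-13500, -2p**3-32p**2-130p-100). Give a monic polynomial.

p+5

Apply the Euclidean algorithm:
  -5p**4+10p**3+595p**2-600p-13500 = ((5/2)p-45)(-2p**3-32p**2-130p-100) + (-520p**2-6200p-18000)
  -2p**3-32p**2-130p-100 = ((1/260)p+53/3380)(-520p**2-6200p-18000) + ((6160/169)p+30800/169)
  -520p**2-6200p-18000 = (-(2197/154)p-7605/77)((6160/169)p+30800/169) + (0)
Last nonzero remainder: (6160/169)p+30800/169. Dividing through by 6160/169 gives the monic gcd p+5.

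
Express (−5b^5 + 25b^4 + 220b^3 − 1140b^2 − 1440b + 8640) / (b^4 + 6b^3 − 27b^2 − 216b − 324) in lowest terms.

(−5b^2 + 40b − 80)/(b + 3)

By polynomial division,
  −5b^5 + 25b^4 + 220b^3 − 1140b^2 − 1440b + 8640 = (−5b + 55)(b^4 + 6b^3 − 27b^2 − 216b − 324) + (−245b^3 − 735b^2 + 8820b + 26460)
  b^4 + 6b^3 − 27b^2 − 216b − 324 = (−(1/245)b − 3/245)(−245b^3 − 735b^2 + 8820b + 26460) + (0)
Last nonzero remainder: −245b^3 − 735b^2 + 8820b + 26460. Dividing through by −245 gives the monic gcd b^3 + 3b^2 − 36b − 108.
Cancel b^3 + 3b^2 − 36b − 108 from numerator and denominator to get the reduced form.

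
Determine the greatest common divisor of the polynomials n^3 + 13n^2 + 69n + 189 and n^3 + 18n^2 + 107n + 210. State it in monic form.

n + 7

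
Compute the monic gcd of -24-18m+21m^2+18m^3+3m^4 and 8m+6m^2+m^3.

Apply the Euclidean algorithm:
  3m^4+18m^3+21m^2-18m-24 = (3m)(m^3+6m^2+8m) + (-3m^2-18m-24)
  m^3+6m^2+8m = (-(1/3)m)(-3m^2-18m-24) + (0)
Last nonzero remainder: -3m^2-18m-24. Dividing through by -3 gives the monic gcd m^2+6m+8.

8+6m+m^2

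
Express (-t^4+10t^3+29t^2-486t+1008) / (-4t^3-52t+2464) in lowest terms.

(t^3-2t^2-45t+126)/(4t^2+32t+308)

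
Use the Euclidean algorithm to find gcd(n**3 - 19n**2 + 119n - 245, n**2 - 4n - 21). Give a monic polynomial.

Apply the Euclidean algorithm:
  n**3 - 19n**2 + 119n - 245 = (n - 15)(n**2 - 4n - 21) + (80n - 560)
  n**2 - 4n - 21 = ((1/80)n + 3/80)(80n - 560) + (0)
Last nonzero remainder: 80n - 560. Dividing through by 80 gives the monic gcd n - 7.

n - 7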